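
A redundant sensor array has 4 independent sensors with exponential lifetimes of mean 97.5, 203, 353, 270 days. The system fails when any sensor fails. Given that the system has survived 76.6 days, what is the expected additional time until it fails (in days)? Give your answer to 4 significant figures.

First-failure rate Σλ = 1/97.5 + 1/203 + 1/353 + 1/270 = 0.0217191.
By memorylessness the expected residual is 1/Σλ = 46.0425 days, regardless of the 76.6 already elapsed.

46.04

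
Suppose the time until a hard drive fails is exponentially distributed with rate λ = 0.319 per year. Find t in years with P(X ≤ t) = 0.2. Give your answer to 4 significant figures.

0.6995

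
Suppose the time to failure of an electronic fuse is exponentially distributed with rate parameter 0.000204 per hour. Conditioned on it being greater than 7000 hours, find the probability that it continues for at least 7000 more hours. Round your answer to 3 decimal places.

The exponential is memoryless, so the remaining time is again Exp(λ): the condition X > 7000 is irrelevant.
P(X > 7000) = e^(−1.428) ≈ 0.240.

0.240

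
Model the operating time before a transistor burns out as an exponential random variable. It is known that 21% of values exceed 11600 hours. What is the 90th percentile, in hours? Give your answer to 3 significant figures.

17100

e^(−λ·11600) = 0.21 ⇒ λ = −ln(0.21)/11600 = 0.000134539.
90th percentile: 1 − e^(−λt) = 0.9, t = −ln(0.1)/λ = 17114.7 hours.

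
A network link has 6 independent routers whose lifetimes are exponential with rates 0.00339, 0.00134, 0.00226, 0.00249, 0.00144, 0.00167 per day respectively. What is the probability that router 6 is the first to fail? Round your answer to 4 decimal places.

The time to first failure is exponential with rate Σλ = 0.00339 + 0.00134 + 0.00226 + 0.00249 + 0.00144 + 0.00167 = 0.01259.
P(router 6 first) = λ_6/Σλ = 0.00167/0.01259 ≈ 0.1326.

0.1326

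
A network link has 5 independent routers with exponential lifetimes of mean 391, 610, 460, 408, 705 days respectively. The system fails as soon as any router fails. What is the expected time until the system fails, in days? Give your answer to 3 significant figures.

The first failure time is exponential with rate Σλ_i = 1/391 + 1/610 + 1/460 + 1/408 + 1/705 = 0.0102402 per day.
E[min] = 1/Σλ = 1/0.0102402 = 97.6541 days.

97.7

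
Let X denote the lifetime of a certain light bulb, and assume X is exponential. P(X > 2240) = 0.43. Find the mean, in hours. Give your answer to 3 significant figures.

e^(−λ·2240) = 0.43 ⇒ λ = −ln(0.43)/2240 = 0.000376772.
Mean = 1/λ = 2654.12 hours.

2650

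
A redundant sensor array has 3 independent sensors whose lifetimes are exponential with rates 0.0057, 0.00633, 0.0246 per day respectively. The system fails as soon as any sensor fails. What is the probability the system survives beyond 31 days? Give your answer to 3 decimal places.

0.321

The time to first failure is exponential with rate Σλ = 0.0057 + 0.00633 + 0.0246 = 0.03663.
P(min > 31) = e^(−0.03663·31) = e^(−1.1355) ≈ 0.321.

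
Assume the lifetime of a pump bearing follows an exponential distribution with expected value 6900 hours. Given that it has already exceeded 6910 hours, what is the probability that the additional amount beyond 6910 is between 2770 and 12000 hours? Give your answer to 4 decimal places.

The rate is λ = 1/6900 = 0.000144928 per hour.
Memoryless: the residual past 6910 is again Exp(λ).
P(2770 < residual < 12000) = e^(−λ·2770) − e^(−λ·12000) = 0.66935 − 0.17567 ≈ 0.4937.

0.4937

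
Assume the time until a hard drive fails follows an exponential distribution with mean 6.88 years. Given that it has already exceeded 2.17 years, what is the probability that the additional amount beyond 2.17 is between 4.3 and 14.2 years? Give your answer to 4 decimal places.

0.4083

The rate is λ = 1/6.88 = 0.145349 per year.
Memoryless: the residual past 2.17 is again Exp(λ).
P(4.3 < residual < 14.2) = e^(−λ·4.3) − e^(−λ·14.2) = 0.53526 − 0.12695 ≈ 0.4083.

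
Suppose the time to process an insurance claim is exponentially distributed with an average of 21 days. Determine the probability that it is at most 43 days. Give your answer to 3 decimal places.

The rate is λ = 1/21 = 0.047619 per day.
P(X ≤ 43) = 1 − e^(−λ·43) = 1 − e^(−2.0476) ≈ 0.871.

0.871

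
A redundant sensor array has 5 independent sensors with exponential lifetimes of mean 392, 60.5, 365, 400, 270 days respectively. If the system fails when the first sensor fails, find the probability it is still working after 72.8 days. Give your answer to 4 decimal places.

The first failure time is exponential with rate Σλ_i = 1/392 + 1/60.5 + 1/365 + 1/400 + 1/270 = 0.0280234 per day.
P(min > 72.8) = e^(−0.0280234·72.8) = e^(−2.0401) ≈ 0.1300.

0.1300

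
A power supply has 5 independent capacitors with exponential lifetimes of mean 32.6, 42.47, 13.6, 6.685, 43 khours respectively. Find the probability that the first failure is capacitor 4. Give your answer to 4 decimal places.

Rates: λ_i = 1/mean_i → 0.0306748, 0.023546, 0.0735294, 0.149589, 0.0232558; Σλ = 0.300595.
P(capacitor 4 first) = λ_4/Σλ = 0.149589/0.300595 ≈ 0.4976.

0.4976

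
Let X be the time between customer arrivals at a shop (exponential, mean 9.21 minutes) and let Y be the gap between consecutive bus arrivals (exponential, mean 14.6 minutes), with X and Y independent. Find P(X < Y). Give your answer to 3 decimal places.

0.613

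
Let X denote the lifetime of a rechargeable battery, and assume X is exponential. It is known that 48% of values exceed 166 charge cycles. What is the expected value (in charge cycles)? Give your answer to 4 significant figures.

e^(−λ·166) = 0.48 ⇒ λ = −ln(0.48)/166 = 0.0044215.
Mean = 1/λ = 226.168 charge cycles.

226.2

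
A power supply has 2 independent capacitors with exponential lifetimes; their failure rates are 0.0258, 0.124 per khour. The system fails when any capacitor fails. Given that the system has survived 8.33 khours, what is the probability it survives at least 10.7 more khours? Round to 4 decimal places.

Time to first failure ~ Exp(Σλ) with Σλ = 0.1498.
By memorylessness, P(T > 8.33+10.7 | T > 8.33) = P(T > 10.7) = e^(−0.1498·10.7) ≈ 0.2013.

0.2013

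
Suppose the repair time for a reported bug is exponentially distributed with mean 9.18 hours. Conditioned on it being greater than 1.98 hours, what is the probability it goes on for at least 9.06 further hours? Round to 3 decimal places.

0.373

The rate is λ = 1/9.18 = 0.108932 per hour.
P(X > s+t | X > s) = e^(−λ(s+t))/e^(−λs) = e^(−λt), independent of s = 1.98.
P(X > 9.06) = e^(−0.98693) ≈ 0.373.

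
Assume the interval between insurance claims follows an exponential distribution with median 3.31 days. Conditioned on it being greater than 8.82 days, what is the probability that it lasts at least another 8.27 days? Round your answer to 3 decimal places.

For an exponential, median = ln(2)/λ, so λ = ln 2 / 3.31 = 0.20941 per day.
By the memoryless property, P(X > 8.82+8.27 | X > 8.82) = P(X > 8.27).
P(X > 8.27) = e^(−1.7318) ≈ 0.177.

0.177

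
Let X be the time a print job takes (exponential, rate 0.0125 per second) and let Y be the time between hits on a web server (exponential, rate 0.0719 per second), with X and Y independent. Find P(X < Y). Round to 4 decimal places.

0.1481

λ_1 = 0.0125, λ_2 = 0.0719.
For independent exponentials, P(X < Y) = λ_1/(λ_1+λ_2) = 0.0125/0.0844 ≈ 0.1481.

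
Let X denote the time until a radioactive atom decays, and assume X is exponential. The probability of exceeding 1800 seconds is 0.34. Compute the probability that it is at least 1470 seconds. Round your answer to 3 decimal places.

0.414

e^(−λ·1800) = 0.34 ⇒ λ = −ln(0.34)/1800 = 0.000599339.
P(X > 1470) = e^(−0.000599339·1470) = e^(−0.88103) ≈ 0.414.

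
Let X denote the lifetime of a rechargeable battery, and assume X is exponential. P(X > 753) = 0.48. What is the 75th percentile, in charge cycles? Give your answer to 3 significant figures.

e^(−λ·753) = 0.48 ⇒ λ = −ln(0.48)/753 = 0.000974727.
75th percentile: 1 − e^(−λt) = 0.75, t = −ln(0.25)/λ = 1422.24 charge cycles.

1420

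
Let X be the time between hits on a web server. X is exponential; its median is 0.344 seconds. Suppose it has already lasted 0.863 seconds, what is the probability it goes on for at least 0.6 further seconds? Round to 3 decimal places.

0.299

For an exponential, median = ln(2)/λ, so λ = ln 2 / 0.344 = 2.01496 per second.
By the memoryless property, P(X > 0.863+0.6 | X > 0.863) = P(X > 0.6).
P(X > 0.6) = e^(−1.209) ≈ 0.299.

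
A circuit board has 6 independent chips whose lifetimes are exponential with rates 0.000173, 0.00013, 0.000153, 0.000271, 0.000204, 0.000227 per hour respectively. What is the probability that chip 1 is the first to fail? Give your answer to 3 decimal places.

The time to first failure is exponential with rate Σλ = 0.000173 + 0.00013 + 0.000153 + 0.000271 + 0.000204 + 0.000227 = 0.001158.
P(chip 1 first) = λ_1/Σλ = 0.000173/0.001158 ≈ 0.149.

0.149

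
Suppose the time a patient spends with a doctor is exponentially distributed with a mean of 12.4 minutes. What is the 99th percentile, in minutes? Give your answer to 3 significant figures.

The rate is λ = 1/12.4 = 0.0806452 per minute.
Set 1 − e^(−λt) = 0.99, so t = −ln(0.01)/λ = 4.6052/0.0806452 ≈ 57.1041 minutes.

57.1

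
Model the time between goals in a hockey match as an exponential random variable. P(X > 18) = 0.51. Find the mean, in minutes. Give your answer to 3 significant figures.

26.7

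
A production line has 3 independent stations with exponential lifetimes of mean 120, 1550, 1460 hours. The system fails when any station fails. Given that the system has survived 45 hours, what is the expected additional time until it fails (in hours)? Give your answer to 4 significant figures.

103.5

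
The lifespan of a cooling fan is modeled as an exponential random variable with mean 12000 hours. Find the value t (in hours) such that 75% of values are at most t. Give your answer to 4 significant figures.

The rate is λ = 1/12000 = 0.0000833333 per hour.
Set 1 − e^(−λt) = 0.75, so t = −ln(0.25)/λ = 1.3863/0.0000833333 ≈ 16635.5 hours.

16640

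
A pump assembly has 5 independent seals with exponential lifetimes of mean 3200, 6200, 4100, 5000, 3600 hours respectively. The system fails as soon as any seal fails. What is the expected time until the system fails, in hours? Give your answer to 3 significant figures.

836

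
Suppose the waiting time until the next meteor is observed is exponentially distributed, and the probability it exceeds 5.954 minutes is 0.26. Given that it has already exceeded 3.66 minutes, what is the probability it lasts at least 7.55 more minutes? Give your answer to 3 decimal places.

0.181

From e^(−λ·5.954) = 0.26, λ = −ln(0.26)/5.954 = 0.226247.
Memoryless: P(X > 3.66+7.55 | X > 3.66) = P(X > 7.55) = e^(−0.226247·7.55) ≈ 0.181.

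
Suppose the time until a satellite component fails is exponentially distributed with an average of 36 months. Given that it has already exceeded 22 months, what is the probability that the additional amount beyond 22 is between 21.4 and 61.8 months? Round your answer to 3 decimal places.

0.372

The rate is λ = 1/36 = 0.0277778 per month.
Memoryless: the residual past 22 is again Exp(λ).
P(21.4 < residual < 61.8) = e^(−λ·21.4) − e^(−λ·61.8) = 0.55187 − 0.17966 ≈ 0.372.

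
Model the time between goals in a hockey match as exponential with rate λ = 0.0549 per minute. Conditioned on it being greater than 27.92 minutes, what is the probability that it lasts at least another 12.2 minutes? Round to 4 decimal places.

The exponential is memoryless, so the remaining time is again Exp(λ): the condition X > 27.92 is irrelevant.
P(X > 12.2) = e^(−0.66978) ≈ 0.5118.

0.5118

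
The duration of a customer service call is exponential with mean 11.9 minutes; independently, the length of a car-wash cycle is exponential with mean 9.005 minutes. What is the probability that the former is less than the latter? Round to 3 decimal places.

λ_1 = 1/11.9 = 0.0840336, λ_2 = 1/9.005 = 0.111049.
For independent exponentials, P(the former < the latter) = λ_1/(λ_1+λ_2) = 0.0840336/0.195083 ≈ 0.431.

0.431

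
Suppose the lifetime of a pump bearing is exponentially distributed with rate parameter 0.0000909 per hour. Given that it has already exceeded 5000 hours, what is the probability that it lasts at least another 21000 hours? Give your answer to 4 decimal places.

0.1482

The exponential is memoryless, so the remaining time is again Exp(λ): the condition X > 5000 is irrelevant.
P(X > 21000) = e^(−1.9089) ≈ 0.1482.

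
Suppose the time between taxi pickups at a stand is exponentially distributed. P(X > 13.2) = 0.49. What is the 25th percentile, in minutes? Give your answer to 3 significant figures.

e^(−λ·13.2) = 0.49 ⇒ λ = −ln(0.49)/13.2 = 0.0540417.
25th percentile: 1 − e^(−λt) = 0.25, t = −ln(0.75)/λ = 5.32334 minutes.

5.32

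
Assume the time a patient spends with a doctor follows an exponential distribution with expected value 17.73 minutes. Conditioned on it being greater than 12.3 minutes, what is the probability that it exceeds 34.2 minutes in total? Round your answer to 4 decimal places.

0.2908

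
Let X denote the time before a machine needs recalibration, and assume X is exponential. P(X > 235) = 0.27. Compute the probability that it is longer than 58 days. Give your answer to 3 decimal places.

0.724

e^(−λ·235) = 0.27 ⇒ λ = −ln(0.27)/235 = 0.00557163.
P(X > 58) = e^(−0.00557163·58) = e^(−0.32315) ≈ 0.724.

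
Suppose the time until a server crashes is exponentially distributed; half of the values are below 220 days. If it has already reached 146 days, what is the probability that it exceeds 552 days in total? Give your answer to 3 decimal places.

0.278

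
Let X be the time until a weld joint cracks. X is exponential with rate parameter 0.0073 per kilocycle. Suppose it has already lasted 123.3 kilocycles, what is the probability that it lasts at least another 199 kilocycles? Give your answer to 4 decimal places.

The exponential is memoryless, so the remaining time is again Exp(λ): the condition X > 123.3 is irrelevant.
P(X > 199) = e^(−1.4527) ≈ 0.2339.

0.2339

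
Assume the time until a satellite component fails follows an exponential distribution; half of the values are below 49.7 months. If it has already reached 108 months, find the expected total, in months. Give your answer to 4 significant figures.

For an exponential, median = ln(2)/λ, so λ = ln 2 / 49.7 = 0.0139466 per month.
By memorylessness, E[X | X > 108] = 108 + 1/λ = 108 + 71.7019 = 179.702 months.

179.7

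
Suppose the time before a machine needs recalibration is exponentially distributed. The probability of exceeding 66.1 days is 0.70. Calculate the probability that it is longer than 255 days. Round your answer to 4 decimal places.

0.2526

e^(−λ·66.1) = 0.70 ⇒ λ = −ln(0.70)/66.1 = 0.00539599.
P(X > 255) = e^(−0.00539599·255) = e^(−1.376) ≈ 0.2526.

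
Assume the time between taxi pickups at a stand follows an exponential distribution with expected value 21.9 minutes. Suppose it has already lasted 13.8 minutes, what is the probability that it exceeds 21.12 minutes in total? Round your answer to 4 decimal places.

0.7159

The rate is λ = 1/21.9 = 0.0456621 per minute.
By the memoryless property, P(X > 13.8+7.32 | X > 13.8) = P(X > 7.32).
P(X > 7.32) = e^(−0.33425) ≈ 0.7159.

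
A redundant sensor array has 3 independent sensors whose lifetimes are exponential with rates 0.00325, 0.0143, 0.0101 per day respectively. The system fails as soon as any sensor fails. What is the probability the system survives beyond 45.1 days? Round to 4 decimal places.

The time to first failure is exponential with rate Σλ = 0.00325 + 0.0143 + 0.0101 = 0.02765.
P(min > 45.1) = e^(−0.02765·45.1) = e^(−1.247) ≈ 0.2874.

0.2874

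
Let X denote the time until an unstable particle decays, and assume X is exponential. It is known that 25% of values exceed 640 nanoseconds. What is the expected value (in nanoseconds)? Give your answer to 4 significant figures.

461.7

e^(−λ·640) = 0.25 ⇒ λ = −ln(0.25)/640 = 0.00216608.
Mean = 1/λ = 461.662 nanoseconds.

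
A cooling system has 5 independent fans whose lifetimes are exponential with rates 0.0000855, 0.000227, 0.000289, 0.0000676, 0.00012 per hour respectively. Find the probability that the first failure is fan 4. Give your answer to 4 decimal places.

0.0857

The time to first failure is exponential with rate Σλ = 0.0000855 + 0.000227 + 0.000289 + 0.0000676 + 0.00012 = 0.0007891.
P(fan 4 first) = λ_4/Σλ = 0.0000676/0.0007891 ≈ 0.0857.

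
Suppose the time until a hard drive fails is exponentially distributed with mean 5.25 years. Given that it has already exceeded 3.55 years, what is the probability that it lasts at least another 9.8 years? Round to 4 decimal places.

The rate is λ = 1/5.25 = 0.190476 per year.
The exponential is memoryless, so the remaining time is again Exp(λ): the condition X > 3.55 is irrelevant.
P(X > 9.8) = e^(−1.8667) ≈ 0.1546.

0.1546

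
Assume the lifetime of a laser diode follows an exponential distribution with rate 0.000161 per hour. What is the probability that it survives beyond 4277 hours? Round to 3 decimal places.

P(X > 4277) = e^(−λ·4277) = e^(−0.6886) ≈ 0.502.

0.502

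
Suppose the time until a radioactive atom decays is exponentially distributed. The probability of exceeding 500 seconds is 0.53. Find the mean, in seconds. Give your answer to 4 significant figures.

e^(−λ·500) = 0.53 ⇒ λ = −ln(0.53)/500 = 0.00126976.
Mean = 1/λ = 787.553 seconds.

787.6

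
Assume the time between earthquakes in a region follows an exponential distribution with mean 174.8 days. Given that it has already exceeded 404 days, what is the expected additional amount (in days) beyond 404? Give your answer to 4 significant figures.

174.8

The rate is λ = 1/174.8 = 0.00572082 per day.
By memorylessness, the remaining amount past any threshold is again Exp(λ) with mean 1/λ = 174.8 days.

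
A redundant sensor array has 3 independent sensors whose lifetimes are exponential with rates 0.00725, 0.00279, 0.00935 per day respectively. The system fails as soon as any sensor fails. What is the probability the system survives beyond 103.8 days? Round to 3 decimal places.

The time to first failure is exponential with rate Σλ = 0.00725 + 0.00279 + 0.00935 = 0.01939.
P(min > 103.8) = e^(−0.01939·103.8) = e^(−2.0127) ≈ 0.134.

0.134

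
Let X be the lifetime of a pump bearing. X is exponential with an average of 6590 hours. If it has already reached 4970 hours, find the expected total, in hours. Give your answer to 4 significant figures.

11560

The rate is λ = 1/6590 = 0.000151745 per hour.
By memorylessness, E[X | X > 4970] = 4970 + 1/λ = 4970 + 6590 = 11560 hours.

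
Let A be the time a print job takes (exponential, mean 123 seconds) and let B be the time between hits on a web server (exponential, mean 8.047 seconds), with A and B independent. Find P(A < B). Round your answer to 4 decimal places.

λ_1 = 1/123 = 0.00813008, λ_2 = 1/8.047 = 0.12427.
For independent exponentials, P(A < B) = λ_1/(λ_1+λ_2) = 0.00813008/0.1324 ≈ 0.0614.

0.0614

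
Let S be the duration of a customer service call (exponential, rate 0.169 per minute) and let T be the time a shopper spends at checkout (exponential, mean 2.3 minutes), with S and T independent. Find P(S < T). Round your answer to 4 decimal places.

0.2799

λ_1 = 0.169, λ_2 = 1/2.3 = 0.434783.
For independent exponentials, P(S < T) = λ_1/(λ_1+λ_2) = 0.169/0.603783 ≈ 0.2799.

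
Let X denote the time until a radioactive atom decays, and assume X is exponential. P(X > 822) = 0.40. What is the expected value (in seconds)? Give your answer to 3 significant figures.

897

e^(−λ·822) = 0.40 ⇒ λ = −ln(0.40)/822 = 0.00111471.
Mean = 1/λ = 897.095 seconds.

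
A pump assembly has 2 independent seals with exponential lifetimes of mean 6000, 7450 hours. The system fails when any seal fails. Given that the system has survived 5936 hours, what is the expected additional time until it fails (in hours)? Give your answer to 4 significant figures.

First-failure rate Σλ = 1/6000 + 1/7450 = 0.000300895.
By memorylessness the expected residual is 1/Σλ = 3323.42 hours, regardless of the 5936 already elapsed.

3323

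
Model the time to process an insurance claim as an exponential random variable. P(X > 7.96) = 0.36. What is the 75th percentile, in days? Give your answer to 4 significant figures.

e^(−λ·7.96) = 0.36 ⇒ λ = −ln(0.36)/7.96 = 0.128348.
75th percentile: 1 − e^(−λt) = 0.75, t = −ln(0.25)/λ = 10.801 days.

10.80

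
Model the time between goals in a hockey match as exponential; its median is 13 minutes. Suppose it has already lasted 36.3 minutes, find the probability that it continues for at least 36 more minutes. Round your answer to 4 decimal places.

0.1467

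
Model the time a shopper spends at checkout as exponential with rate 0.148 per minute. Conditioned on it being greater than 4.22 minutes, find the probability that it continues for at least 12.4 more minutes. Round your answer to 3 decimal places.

0.160

P(X > s+t | X > s) = e^(−λ(s+t))/e^(−λs) = e^(−λt), independent of s = 4.22.
P(X > 12.4) = e^(−1.8352) ≈ 0.160.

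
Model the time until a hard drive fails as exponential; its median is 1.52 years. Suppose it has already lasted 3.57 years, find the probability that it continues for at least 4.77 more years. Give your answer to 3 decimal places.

0.114

For an exponential, median = ln(2)/λ, so λ = ln 2 / 1.52 = 0.456018 per year.
By the memoryless property, P(X > 3.57+4.77 | X > 3.57) = P(X > 4.77).
P(X > 4.77) = e^(−2.1752) ≈ 0.114.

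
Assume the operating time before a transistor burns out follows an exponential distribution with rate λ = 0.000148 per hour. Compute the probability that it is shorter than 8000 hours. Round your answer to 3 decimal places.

0.694

P(X ≤ 8000) = 1 − e^(−λ·8000) = 1 − e^(−1.184) ≈ 0.694.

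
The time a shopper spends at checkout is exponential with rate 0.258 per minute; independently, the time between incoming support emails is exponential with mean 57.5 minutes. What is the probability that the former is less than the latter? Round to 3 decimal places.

0.937

λ_1 = 0.258, λ_2 = 1/57.5 = 0.0173913.
For independent exponentials, P(the former < the latter) = λ_1/(λ_1+λ_2) = 0.258/0.275391 ≈ 0.937.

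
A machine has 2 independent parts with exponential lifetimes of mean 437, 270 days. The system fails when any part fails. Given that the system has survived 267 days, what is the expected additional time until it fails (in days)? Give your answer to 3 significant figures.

167

First-failure rate Σλ = 1/437 + 1/270 = 0.00599203.
By memorylessness the expected residual is 1/Σλ = 166.888 days, regardless of the 267 already elapsed.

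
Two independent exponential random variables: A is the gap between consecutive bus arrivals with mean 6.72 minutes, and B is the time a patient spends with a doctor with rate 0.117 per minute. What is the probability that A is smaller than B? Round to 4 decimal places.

0.5598

λ_1 = 1/6.72 = 0.14881, λ_2 = 0.117.
For independent exponentials, P(A < B) = λ_1/(λ_1+λ_2) = 0.14881/0.26581 ≈ 0.5598.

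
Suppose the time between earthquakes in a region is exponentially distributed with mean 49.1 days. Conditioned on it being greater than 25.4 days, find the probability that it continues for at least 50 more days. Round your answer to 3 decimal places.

0.361

The rate is λ = 1/49.1 = 0.0203666 per day.
By the memoryless property, P(X > 25.4+50 | X > 25.4) = P(X > 50).
P(X > 50) = e^(−1.0183) ≈ 0.361.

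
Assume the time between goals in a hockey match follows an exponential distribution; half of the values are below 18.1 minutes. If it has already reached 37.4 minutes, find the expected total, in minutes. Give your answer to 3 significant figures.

For an exponential, median = ln(2)/λ, so λ = ln 2 / 18.1 = 0.0382954 per minute.
By memorylessness, E[X | X > 37.4] = 37.4 + 1/λ = 37.4 + 26.1128 = 63.5128 minutes.

63.5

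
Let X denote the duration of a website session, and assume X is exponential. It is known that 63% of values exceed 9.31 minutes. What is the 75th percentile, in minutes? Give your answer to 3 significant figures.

e^(−λ·9.31) = 0.63 ⇒ λ = −ln(0.63)/9.31 = 0.0496279.
75th percentile: 1 − e^(−λt) = 0.75, t = −ln(0.25)/λ = 27.9338 minutes.

27.9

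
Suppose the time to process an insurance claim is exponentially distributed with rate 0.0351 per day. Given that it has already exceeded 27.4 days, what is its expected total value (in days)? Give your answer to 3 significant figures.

By memorylessness, E[X | X > 27.4] = 27.4 + 1/λ = 27.4 + 28.49 = 55.89 days.

55.9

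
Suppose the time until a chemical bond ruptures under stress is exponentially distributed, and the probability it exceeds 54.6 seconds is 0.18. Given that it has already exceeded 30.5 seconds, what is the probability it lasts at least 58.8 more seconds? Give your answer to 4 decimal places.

0.1578

From e^(−λ·54.6) = 0.18, λ = −ln(0.18)/54.6 = 0.0314066.
Memoryless: P(X > 30.5+58.8 | X > 30.5) = P(X > 58.8) = e^(−0.0314066·58.8) ≈ 0.1578.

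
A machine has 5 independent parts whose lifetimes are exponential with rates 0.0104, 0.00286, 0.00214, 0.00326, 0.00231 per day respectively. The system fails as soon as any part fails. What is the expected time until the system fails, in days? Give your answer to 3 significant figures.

47.7

The time to first failure is exponential with rate Σλ = 0.0104 + 0.00286 + 0.00214 + 0.00326 + 0.00231 = 0.02097.
E[min] = 1/Σλ = 1/0.02097 = 47.6872 days.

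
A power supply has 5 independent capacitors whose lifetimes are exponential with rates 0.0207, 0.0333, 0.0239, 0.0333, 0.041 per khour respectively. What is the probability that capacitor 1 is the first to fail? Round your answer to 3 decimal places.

The time to first failure is exponential with rate Σλ = 0.0207 + 0.0333 + 0.0239 + 0.0333 + 0.041 = 0.1522.
P(capacitor 1 first) = λ_1/Σλ = 0.0207/0.1522 ≈ 0.136.

0.136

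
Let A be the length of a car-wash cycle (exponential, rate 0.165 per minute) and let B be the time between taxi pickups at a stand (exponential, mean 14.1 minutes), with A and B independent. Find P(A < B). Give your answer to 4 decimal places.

0.6994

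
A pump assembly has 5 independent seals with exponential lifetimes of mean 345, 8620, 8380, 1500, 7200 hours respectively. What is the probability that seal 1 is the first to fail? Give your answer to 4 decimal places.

0.7358

Rates: λ_i = 1/mean_i → 0.00289855, 0.000116009, 0.000119332, 0.000666667, 0.000138889; Σλ = 0.00393945.
P(seal 1 first) = λ_1/Σλ = 0.00289855/0.00393945 ≈ 0.7358.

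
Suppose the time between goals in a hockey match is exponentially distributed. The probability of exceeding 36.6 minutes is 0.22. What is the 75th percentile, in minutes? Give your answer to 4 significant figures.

e^(−λ·36.6) = 0.22 ⇒ λ = −ln(0.22)/36.6 = 0.0413696.
75th percentile: 1 − e^(−λt) = 0.75, t = −ln(0.25)/λ = 33.51 minutes.

33.51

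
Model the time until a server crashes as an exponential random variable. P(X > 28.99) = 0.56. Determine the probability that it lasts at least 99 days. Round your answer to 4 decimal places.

0.1381

e^(−λ·28.99) = 0.56 ⇒ λ = −ln(0.56)/28.99 = 0.0200006.
P(X > 99) = e^(−0.0200006·99) = e^(−1.9801) ≈ 0.1381.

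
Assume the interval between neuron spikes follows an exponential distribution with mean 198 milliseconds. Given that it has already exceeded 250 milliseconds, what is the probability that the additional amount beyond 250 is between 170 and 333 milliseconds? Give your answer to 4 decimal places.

0.2377

The rate is λ = 1/198 = 0.00505051 per millisecond.
Memoryless: the residual past 250 is again Exp(λ).
P(170 < residual < 333) = e^(−λ·170) − e^(−λ·333) = 0.42376 − 0.18604 ≈ 0.2377.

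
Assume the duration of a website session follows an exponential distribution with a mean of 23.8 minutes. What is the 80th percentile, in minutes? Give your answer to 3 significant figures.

38.3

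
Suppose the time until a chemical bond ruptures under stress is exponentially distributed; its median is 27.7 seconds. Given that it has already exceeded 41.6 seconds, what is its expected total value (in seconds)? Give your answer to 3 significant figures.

81.6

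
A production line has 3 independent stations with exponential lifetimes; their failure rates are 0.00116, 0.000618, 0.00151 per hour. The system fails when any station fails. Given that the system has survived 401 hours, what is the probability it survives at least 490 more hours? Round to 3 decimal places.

Time to first failure ~ Exp(Σλ) with Σλ = 0.003288.
By memorylessness, P(T > 401+490 | T > 401) = P(T > 490) = e^(−0.003288·490) ≈ 0.200.

0.200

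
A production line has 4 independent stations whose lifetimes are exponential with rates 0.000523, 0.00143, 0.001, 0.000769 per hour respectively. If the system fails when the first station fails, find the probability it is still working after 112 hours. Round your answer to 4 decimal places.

0.6591

The time to first failure is exponential with rate Σλ = 0.000523 + 0.00143 + 0.001 + 0.000769 = 0.003722.
P(min > 112) = e^(−0.003722·112) = e^(−0.41686) ≈ 0.6591.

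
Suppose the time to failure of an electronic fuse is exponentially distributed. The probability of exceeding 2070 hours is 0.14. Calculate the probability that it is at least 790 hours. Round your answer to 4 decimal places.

0.4722

e^(−λ·2070) = 0.14 ⇒ λ = −ln(0.14)/2070 = 0.000949813.
P(X > 790) = e^(−0.000949813·790) = e^(−0.75035) ≈ 0.4722.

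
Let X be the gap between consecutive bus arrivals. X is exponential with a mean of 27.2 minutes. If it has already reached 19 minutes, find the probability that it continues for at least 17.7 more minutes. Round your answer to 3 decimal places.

0.522

The rate is λ = 1/27.2 = 0.0367647 per minute.
The exponential is memoryless, so the remaining time is again Exp(λ): the condition X > 19 is irrelevant.
P(X > 17.7) = e^(−0.65074) ≈ 0.522.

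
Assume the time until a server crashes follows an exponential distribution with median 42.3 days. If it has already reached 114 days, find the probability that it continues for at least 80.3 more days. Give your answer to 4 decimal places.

For an exponential, median = ln(2)/λ, so λ = ln 2 / 42.3 = 0.0163865 per day.
By the memoryless property, P(X > 114+80.3 | X > 114) = P(X > 80.3).
P(X > 80.3) = e^(−1.3158) ≈ 0.2683.

0.2683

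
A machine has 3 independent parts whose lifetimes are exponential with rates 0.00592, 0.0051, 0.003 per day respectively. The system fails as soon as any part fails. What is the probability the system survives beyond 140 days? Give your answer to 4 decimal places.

The time to first failure is exponential with rate Σλ = 0.00592 + 0.0051 + 0.003 = 0.01402.
P(min > 140) = e^(−0.01402·140) = e^(−1.9628) ≈ 0.1405.

0.1405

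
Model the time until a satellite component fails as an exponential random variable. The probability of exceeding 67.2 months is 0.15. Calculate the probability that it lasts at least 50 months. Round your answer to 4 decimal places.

e^(−λ·67.2) = 0.15 ⇒ λ = −ln(0.15)/67.2 = 0.028231.
P(X > 50) = e^(−0.028231·50) = e^(−1.4115) ≈ 0.2438.

0.2438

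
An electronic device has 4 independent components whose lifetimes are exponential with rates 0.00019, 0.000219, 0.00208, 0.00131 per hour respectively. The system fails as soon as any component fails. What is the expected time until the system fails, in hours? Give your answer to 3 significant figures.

263

The time to first failure is exponential with rate Σλ = 0.00019 + 0.000219 + 0.00208 + 0.00131 = 0.003799.
E[min] = 1/Σλ = 1/0.003799 = 263.227 hours.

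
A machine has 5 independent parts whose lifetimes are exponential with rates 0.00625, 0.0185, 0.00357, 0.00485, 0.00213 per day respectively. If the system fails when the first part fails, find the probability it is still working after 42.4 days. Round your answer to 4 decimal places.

0.2239

The time to first failure is exponential with rate Σλ = 0.00625 + 0.0185 + 0.00357 + 0.00485 + 0.00213 = 0.0353.
P(min > 42.4) = e^(−0.0353·42.4) = e^(−1.4967) ≈ 0.2239.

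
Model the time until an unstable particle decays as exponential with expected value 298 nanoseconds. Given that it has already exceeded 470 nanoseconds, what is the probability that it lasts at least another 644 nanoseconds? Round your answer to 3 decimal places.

The rate is λ = 1/298 = 0.0033557 per nanosecond.
The exponential is memoryless, so the remaining time is again Exp(λ): the condition X > 470 is irrelevant.
P(X > 644) = e^(−2.1611) ≈ 0.115.

0.115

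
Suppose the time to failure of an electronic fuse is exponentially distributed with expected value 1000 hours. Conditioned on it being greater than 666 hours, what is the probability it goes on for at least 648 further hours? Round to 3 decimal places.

The rate is λ = 1/1000 = 0.001 per hour.
The exponential is memoryless, so the remaining time is again Exp(λ): the condition X > 666 is irrelevant.
P(X > 648) = e^(−0.648) ≈ 0.523.

0.523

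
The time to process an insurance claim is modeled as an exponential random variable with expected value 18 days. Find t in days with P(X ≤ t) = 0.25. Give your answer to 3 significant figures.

The rate is λ = 1/18 = 0.0555556 per day.
Set 1 − e^(−λt) = 0.25, so t = −ln(0.75)/λ = 0.28768/0.0555556 ≈ 5.17828 days.

5.18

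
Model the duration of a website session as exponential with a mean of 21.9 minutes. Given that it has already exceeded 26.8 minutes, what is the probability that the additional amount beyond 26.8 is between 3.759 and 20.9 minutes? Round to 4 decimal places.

The rate is λ = 1/21.9 = 0.0456621 per minute.
Memoryless: the residual past 26.8 is again Exp(λ).
P(3.759 < residual < 20.9) = e^(−λ·3.759) − e^(−λ·20.9) = 0.84228 − 0.38507 ≈ 0.4572.

0.4572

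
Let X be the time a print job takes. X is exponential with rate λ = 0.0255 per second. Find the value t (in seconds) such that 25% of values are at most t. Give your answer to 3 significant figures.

Set 1 − e^(−λt) = 0.25, so t = −ln(0.75)/λ = 0.28768/0.0255 ≈ 11.2816 seconds.

11.3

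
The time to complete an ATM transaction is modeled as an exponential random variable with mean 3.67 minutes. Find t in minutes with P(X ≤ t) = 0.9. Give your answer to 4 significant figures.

8.450

The rate is λ = 1/3.67 = 0.27248 per minute.
Set 1 − e^(−λt) = 0.9, so t = −ln(0.1)/λ = 2.3026/0.27248 ≈ 8.45049 minutes.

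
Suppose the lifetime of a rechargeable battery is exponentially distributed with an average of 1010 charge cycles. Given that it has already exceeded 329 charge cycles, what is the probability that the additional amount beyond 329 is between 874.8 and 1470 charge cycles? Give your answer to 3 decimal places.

0.187

The rate is λ = 1/1010 = 0.000990099 per charge cycle.
Memoryless: the residual past 329 is again Exp(λ).
P(874.8 < residual < 1470) = e^(−λ·874.8) − e^(−λ·1470) = 0.42057 − 0.23330 ≈ 0.187.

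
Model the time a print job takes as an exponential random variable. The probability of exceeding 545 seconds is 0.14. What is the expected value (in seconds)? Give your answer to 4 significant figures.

277.2

e^(−λ·545) = 0.14 ⇒ λ = −ln(0.14)/545 = 0.00360755.
Mean = 1/λ = 277.197 seconds.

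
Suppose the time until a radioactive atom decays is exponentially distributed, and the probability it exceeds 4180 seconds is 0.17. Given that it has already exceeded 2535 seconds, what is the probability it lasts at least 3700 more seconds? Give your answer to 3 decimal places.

0.208

From e^(−λ·4180) = 0.17, λ = −ln(0.17)/4180 = 0.000423913.
Memoryless: P(X > 2535+3700 | X > 2535) = P(X > 3700) = e^(−0.000423913·3700) ≈ 0.208.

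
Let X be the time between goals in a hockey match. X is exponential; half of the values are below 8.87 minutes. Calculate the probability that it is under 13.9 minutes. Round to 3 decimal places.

For an exponential, median = ln(2)/λ, so λ = ln 2 / 8.87 = 0.0781451 per minute.
P(X ≤ 13.9) = 1 − e^(−λ·13.9) = 1 − e^(−1.0862) ≈ 0.663.

0.663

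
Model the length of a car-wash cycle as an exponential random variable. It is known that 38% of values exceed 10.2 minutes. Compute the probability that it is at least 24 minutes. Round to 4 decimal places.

e^(−λ·10.2) = 0.38 ⇒ λ = −ln(0.38)/10.2 = 0.0948612.
P(X > 24) = e^(−0.0948612·24) = e^(−2.2767) ≈ 0.1026.

0.1026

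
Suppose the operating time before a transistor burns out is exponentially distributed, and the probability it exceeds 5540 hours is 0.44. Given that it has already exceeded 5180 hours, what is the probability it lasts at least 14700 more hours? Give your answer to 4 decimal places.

From e^(−λ·5540) = 0.44, λ = −ln(0.44)/5540 = 0.000148191.
Memoryless: P(X > 5180+14700 | X > 5180) = P(X > 14700) = e^(−0.000148191·14700) ≈ 0.1132.

0.1132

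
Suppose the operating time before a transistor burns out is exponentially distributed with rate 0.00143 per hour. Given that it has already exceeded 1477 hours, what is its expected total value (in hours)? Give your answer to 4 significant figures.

By memorylessness, E[X | X > 1477] = 1477 + 1/λ = 1477 + 699.301 = 2176.3 hours.

2176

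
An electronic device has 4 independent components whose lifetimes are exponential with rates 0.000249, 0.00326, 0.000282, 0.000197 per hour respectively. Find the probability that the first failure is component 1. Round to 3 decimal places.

0.062

The time to first failure is exponential with rate Σλ = 0.000249 + 0.00326 + 0.000282 + 0.000197 = 0.003988.
P(component 1 first) = λ_1/Σλ = 0.000249/0.003988 ≈ 0.062.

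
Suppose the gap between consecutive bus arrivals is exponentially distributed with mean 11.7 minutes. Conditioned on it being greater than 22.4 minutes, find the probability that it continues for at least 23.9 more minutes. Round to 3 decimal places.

0.130

The rate is λ = 1/11.7 = 0.0854701 per minute.
P(X > s+t | X > s) = e^(−λ(s+t))/e^(−λs) = e^(−λt), independent of s = 22.4.
P(X > 23.9) = e^(−2.0427) ≈ 0.130.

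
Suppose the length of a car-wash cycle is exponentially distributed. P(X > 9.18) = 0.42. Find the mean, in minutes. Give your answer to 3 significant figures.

e^(−λ·9.18) = 0.42 ⇒ λ = −ln(0.42)/9.18 = 0.094499.
Mean = 1/λ = 10.5821 minutes.

10.6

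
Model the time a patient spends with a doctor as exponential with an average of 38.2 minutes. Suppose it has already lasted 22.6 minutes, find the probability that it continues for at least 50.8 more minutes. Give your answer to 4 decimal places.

The rate is λ = 1/38.2 = 0.026178 per minute.
P(X > s+t | X > s) = e^(−λ(s+t))/e^(−λs) = e^(−λt), independent of s = 22.6.
P(X > 50.8) = e^(−1.3298) ≈ 0.2645.

0.2645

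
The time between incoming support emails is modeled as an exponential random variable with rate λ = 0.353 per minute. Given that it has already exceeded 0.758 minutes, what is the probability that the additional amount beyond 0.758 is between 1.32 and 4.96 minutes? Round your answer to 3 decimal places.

Memoryless: the residual past 0.758 is again Exp(λ).
P(1.32 < residual < 4.96) = e^(−λ·1.32) − e^(−λ·4.96) = 0.62753 − 0.17362 ≈ 0.454.

0.454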